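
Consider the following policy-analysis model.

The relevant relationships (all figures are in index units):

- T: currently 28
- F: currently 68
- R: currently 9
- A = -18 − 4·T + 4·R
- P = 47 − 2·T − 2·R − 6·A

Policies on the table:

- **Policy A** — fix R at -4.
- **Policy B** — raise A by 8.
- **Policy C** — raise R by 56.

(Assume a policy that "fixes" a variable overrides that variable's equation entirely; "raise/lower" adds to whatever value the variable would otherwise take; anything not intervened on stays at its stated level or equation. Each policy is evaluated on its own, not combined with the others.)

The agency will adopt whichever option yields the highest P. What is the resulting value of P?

875

Policy A (R := -4):
  T = 28
  R = -4
  A = -18 − 4·28 + 4·(-4) = -146
  P = 47 − 2·28 − 2·(-4) − 6·(-146) = 875
Policy B (A + 8):
  T = 28
  R = 9
  A = -18 − 4·28 + 4·9 (+8 from intervention) = -86
  P = 47 − 2·28 − 2·9 − 6·(-86) = 489
Policy C (R + 56):
  T = 28
  R = 9 + 56 = 65
  A = -18 − 4·28 + 4·65 = 130
  P = 47 − 2·28 − 2·65 − 6·130 = -919
Comparing — Policy A: P=875, Policy B: P=489, Policy C: P=-919. Highest is 875 (Policy A).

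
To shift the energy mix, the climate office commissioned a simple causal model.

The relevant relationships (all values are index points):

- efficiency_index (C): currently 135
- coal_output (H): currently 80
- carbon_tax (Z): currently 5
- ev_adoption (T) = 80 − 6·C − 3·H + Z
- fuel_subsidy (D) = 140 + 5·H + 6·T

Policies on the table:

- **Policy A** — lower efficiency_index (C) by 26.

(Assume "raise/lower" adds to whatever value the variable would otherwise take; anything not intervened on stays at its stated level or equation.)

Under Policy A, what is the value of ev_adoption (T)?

Policy A (C − 26):
  C = 135 − 26 = 109
  H = 80
  Z = 5
  T = 80 − 6·109 − 3·80 + 5 = -809

-809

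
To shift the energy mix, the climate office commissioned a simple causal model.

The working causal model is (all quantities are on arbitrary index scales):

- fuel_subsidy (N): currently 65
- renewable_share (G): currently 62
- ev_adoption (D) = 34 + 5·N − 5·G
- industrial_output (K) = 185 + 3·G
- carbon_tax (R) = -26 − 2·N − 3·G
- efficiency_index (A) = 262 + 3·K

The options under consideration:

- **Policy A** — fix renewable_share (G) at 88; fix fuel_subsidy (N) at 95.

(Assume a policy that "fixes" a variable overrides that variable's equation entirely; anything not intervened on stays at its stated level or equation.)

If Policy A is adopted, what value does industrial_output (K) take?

Policy A (G := 88, N := 95):
  G = 88
  K = 185 + 3·88 = 449

449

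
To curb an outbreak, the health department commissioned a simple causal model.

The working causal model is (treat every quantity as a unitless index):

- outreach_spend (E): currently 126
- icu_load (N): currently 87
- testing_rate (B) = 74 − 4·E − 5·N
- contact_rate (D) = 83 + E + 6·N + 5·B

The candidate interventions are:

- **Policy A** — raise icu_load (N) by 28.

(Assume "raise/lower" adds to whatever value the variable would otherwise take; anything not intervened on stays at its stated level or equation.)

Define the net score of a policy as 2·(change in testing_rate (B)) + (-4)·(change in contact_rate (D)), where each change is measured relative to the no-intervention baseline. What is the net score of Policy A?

1848

Baseline:
  E = 126
  N = 87
  B = 74 − 4·126 − 5·87 = -865
  D = 83 + 126 + 6·87 + 5·(-865) = -3594
Policy A (N + 28):
  E = 126
  N = 87 + 28 = 115
  B = 74 − 4·126 − 5·115 = -1005
  D = 83 + 126 + 6·115 + 5·(-1005) = -4126
ΔB = -1005 − (-865) = -140; ΔD = -4126 − (-3594) = -532
Score = 2·(-140) + (-4)·(-532) = 1848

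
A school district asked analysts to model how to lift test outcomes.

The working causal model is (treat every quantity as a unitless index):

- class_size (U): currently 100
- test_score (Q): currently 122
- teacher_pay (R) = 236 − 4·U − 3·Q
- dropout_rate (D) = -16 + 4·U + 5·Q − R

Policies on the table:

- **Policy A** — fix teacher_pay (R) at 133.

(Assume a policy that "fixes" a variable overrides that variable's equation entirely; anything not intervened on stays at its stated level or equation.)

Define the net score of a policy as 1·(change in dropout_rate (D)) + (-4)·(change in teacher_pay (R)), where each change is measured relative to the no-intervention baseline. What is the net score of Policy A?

Baseline:
  U = 100
  Q = 122
  R = 236 − 4·100 − 3·122 = -530
  D = -16 + 4·100 + 5·122 − (-530) = 1524
Policy A (R := 133):
  U = 100
  Q = 122
  R = 133
  D = -16 + 4·100 + 5·122 − 133 = 861
ΔD = 861 − 1524 = -663; ΔR = 133 − (-530) = 663
Score = 1·(-663) + (-4)·663 = -3315

-3315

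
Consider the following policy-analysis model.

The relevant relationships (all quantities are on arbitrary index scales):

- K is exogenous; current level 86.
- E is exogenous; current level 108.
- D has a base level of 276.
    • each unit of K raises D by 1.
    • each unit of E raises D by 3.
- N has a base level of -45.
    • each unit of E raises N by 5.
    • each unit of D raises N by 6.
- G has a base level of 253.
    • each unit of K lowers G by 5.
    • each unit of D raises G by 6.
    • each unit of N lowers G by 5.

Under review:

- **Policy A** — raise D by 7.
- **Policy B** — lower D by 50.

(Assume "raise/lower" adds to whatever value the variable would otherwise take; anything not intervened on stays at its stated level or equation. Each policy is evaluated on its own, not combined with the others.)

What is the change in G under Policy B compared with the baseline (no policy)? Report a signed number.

Baseline:
  K = 86
  E = 108
  D = 276 + 86 + 3·108 = 686
  N = -45 + 5·108 + 6·686 = 4611
  G = 253 − 5·86 + 6·686 − 5·4611 = -19116
Policy B (D − 50):
  K = 86
  E = 108
  D = 276 + 86 + 3·108 (−50 from intervention) = 636
  N = -45 + 5·108 + 6·636 = 4311
  G = 253 − 5·86 + 6·636 − 5·4311 = -17916
Change in G: -17916 − (-19116) = 1200

1200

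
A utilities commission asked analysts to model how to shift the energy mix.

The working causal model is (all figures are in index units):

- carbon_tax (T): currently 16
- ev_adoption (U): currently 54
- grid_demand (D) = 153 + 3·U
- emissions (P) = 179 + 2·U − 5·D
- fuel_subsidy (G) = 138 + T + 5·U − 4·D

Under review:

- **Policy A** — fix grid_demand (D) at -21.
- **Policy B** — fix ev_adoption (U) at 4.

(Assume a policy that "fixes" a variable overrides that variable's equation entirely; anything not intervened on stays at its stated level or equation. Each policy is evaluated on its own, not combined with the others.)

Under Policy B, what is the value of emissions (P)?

-638

Policy B (U := 4):
  U = 4
  D = 153 + 3·4 = 165
  P = 179 + 2·4 − 5·165 = -638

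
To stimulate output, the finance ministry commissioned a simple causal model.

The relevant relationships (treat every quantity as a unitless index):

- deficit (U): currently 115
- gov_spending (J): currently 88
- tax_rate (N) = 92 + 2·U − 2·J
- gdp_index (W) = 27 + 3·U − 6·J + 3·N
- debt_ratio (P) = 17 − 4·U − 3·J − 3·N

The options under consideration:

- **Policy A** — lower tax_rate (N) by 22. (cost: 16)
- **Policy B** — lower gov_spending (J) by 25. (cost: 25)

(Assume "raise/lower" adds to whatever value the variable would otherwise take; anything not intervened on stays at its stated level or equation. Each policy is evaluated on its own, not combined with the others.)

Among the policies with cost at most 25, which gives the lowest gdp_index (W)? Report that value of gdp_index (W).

216

Policy A (N − 22):
  U = 115
  J = 88
  N = 92 + 2·115 − 2·88 (−22 from intervention) = 124
  W = 27 + 3·115 − 6·88 + 3·124 = 216
Policy B (J − 25):
  U = 115
  J = 88 − 25 = 63
  N = 92 + 2·115 − 2·63 = 196
  W = 27 + 3·115 − 6·63 + 3·196 = 582
Comparing — Policy A: W=216, Policy B: W=582. Lowest is 216 (Policy A).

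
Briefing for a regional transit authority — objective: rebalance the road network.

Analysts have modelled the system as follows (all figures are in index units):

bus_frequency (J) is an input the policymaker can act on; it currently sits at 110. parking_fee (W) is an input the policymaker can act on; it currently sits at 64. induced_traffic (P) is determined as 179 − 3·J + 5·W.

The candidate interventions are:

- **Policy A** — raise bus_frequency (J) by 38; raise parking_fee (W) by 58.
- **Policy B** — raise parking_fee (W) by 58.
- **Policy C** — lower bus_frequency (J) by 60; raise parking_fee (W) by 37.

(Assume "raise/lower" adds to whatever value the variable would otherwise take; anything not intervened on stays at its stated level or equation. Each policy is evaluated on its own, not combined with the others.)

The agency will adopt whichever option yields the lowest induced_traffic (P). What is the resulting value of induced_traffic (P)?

345

Policy A (J + 38, W + 58):
  J = 110 + 38 = 148
  W = 64 + 58 = 122
  P = 179 − 3·148 + 5·122 = 345
Policy B (W + 58):
  J = 110
  W = 64 + 58 = 122
  P = 179 − 3·110 + 5·122 = 459
Policy C (J − 60, W + 37):
  J = 110 − 60 = 50
  W = 64 + 37 = 101
  P = 179 − 3·50 + 5·101 = 534
Comparing — Policy A: P=345, Policy B: P=459, Policy C: P=534. Lowest is 345 (Policy A).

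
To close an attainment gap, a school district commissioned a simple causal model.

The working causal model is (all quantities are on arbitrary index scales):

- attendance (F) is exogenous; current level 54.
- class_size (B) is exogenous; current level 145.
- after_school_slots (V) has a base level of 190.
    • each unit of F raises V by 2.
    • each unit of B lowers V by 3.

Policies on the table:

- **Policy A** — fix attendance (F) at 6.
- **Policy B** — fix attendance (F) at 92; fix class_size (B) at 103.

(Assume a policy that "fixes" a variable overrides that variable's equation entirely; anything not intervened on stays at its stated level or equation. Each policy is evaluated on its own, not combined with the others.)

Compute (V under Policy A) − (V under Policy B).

-298

Policy A (F := 6):
  F = 6
  B = 145
  V = 190 + 2·6 − 3·145 = -233
Policy B (F := 92, B := 103):
  F = 92
  B = 103
  V = 190 + 2·92 − 3·103 = 65
V: -233 − 65 = -298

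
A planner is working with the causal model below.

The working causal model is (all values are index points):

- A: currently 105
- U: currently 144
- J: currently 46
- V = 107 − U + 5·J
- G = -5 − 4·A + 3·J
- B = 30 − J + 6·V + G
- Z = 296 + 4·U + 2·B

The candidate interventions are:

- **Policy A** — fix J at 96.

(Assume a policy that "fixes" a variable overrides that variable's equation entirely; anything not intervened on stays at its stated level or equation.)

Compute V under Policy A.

Policy A (J := 96):
  U = 144
  J = 96
  V = 107 − 144 + 5·96 = 443

443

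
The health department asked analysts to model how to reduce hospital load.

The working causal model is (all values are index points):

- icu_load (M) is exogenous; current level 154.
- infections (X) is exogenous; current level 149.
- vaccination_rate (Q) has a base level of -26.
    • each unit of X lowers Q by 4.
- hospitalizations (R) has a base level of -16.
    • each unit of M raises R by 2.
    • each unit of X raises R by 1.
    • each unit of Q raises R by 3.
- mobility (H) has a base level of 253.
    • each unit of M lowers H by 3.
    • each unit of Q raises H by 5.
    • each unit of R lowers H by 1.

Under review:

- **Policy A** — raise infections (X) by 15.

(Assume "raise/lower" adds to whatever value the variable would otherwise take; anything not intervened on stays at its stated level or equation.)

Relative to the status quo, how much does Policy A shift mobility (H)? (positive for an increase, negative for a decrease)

-135

Baseline:
  M = 154
  X = 149
  Q = -26 − 4·149 = -622
  R = -16 + 2·154 + 149 + 3·(-622) = -1425
  H = 253 − 3·154 + 5·(-622) − (-1425) = -1894
Policy A (X + 15):
  M = 154
  X = 149 + 15 = 164
  Q = -26 − 4·164 = -682
  R = -16 + 2·154 + 164 + 3·(-682) = -1590
  H = 253 − 3·154 + 5·(-682) − (-1590) = -2029
Change in H: -2029 − (-1894) = -135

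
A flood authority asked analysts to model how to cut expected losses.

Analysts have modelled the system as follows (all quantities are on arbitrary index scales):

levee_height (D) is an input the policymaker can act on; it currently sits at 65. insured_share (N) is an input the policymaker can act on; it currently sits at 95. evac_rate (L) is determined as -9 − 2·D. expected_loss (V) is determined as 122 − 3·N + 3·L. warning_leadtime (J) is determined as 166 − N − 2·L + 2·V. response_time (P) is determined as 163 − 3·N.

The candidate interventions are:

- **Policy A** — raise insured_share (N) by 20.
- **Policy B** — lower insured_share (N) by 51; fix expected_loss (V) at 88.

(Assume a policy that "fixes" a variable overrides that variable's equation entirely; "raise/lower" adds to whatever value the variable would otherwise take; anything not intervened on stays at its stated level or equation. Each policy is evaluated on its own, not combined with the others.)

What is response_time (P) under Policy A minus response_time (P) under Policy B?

-213

Policy A (N + 20):
  N = 95 + 20 = 115
  P = 163 − 3·115 = -182
Policy B (N − 51, V := 88):
  N = 95 − 51 = 44
  P = 163 − 3·44 = 31
P: -182 − 31 = -213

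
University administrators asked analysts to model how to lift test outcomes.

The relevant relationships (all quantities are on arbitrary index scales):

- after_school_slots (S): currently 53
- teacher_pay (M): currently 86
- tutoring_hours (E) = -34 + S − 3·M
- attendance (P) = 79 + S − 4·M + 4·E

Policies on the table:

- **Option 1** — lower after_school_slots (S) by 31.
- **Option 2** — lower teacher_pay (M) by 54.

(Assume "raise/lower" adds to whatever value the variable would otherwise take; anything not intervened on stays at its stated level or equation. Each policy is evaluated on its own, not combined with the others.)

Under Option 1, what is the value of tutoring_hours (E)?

-270

Option 1 (S − 31):
  S = 53 − 31 = 22
  M = 86
  E = -34 + 22 − 3·86 = -270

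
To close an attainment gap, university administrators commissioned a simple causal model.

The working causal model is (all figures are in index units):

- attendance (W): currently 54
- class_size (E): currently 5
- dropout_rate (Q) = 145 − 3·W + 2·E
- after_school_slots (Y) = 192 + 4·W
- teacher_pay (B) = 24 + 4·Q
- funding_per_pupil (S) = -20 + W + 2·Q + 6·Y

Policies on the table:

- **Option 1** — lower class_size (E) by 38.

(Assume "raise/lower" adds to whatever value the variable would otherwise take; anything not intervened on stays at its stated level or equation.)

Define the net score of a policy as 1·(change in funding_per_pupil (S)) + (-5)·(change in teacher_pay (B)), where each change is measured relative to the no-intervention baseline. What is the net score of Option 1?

1368

Baseline:
  W = 54
  E = 5
  Q = 145 − 3·54 + 2·5 = -7
  Y = 192 + 4·54 = 408
  B = 24 + 4·(-7) = -4
  S = -20 + 54 + 2·(-7) + 6·408 = 2468
Option 1 (E − 38):
  W = 54
  E = 5 − 38 = -33
  Q = 145 − 3·54 + 2·(-33) = -83
  Y = 192 + 4·54 = 408
  B = 24 + 4·(-83) = -308
  S = -20 + 54 + 2·(-83) + 6·408 = 2316
ΔS = 2316 − 2468 = -152; ΔB = -308 − (-4) = -304
Score = 1·(-152) + (-5)·(-304) = 1368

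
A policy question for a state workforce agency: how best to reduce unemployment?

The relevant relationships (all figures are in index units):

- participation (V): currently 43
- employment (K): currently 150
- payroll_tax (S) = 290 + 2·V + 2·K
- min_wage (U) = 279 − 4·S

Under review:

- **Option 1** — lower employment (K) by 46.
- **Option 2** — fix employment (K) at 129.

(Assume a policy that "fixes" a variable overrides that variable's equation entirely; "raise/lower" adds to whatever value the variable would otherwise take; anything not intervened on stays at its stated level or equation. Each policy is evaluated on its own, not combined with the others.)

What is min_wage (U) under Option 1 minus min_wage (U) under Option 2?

Option 1 (K − 46):
  V = 43
  K = 150 − 46 = 104
  S = 290 + 2·43 + 2·104 = 584
  U = 279 − 4·584 = -2057
Option 2 (K := 129):
  V = 43
  K = 129
  S = 290 + 2·43 + 2·129 = 634
  U = 279 − 4·634 = -2257
U: -2057 − (-2257) = 200

200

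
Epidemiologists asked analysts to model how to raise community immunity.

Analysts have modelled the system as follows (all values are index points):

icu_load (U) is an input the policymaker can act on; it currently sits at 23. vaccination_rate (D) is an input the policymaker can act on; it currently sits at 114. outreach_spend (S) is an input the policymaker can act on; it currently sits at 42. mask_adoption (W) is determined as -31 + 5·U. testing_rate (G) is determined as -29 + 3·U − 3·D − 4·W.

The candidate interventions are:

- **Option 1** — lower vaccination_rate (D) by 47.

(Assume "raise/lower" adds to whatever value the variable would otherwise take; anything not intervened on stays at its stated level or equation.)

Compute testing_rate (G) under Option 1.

Option 1 (D − 47):
  U = 23
  D = 114 − 47 = 67
  W = -31 + 5·23 = 84
  G = -29 + 3·23 − 3·67 − 4·84 = -497

-497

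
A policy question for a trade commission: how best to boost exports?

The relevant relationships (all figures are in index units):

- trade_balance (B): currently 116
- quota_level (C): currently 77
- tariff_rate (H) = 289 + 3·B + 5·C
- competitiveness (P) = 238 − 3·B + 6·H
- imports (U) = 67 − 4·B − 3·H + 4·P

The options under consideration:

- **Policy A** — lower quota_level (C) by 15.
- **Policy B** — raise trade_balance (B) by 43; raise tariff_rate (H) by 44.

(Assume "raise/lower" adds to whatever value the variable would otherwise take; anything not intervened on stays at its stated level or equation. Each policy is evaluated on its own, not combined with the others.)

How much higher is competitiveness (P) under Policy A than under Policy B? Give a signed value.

Policy A (C − 15):
  B = 116
  C = 77 − 15 = 62
  H = 289 + 3·116 + 5·62 = 947
  P = 238 − 3·116 + 6·947 = 5572
Policy B (B + 43, H + 44):
  B = 116 + 43 = 159
  C = 77
  H = 289 + 3·159 + 5·77 (+44 from intervention) = 1195
  P = 238 − 3·159 + 6·1195 = 6931
P: 5572 − 6931 = -1359

-1359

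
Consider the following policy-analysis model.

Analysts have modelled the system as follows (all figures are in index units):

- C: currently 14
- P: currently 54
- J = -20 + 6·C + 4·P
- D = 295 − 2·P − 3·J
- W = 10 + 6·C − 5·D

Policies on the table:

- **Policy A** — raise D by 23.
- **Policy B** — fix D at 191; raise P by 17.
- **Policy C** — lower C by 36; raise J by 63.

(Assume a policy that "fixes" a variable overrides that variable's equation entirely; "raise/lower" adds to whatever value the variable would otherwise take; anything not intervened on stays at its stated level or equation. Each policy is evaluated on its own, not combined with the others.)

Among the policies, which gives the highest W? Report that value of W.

3244

Policy A (D + 23):
  C = 14
  P = 54
  J = -20 + 6·14 + 4·54 = 280
  D = 295 − 2·54 − 3·280 (+23 from intervention) = -630
  W = 10 + 6·14 − 5·(-630) = 3244
Policy B (D := 191, P + 17):
  C = 14
  P = 54 + 17 = 71
  J = -20 + 6·14 + 4·71 = 348
  D = 191
  W = 10 + 6·14 − 5·191 = -861
Policy C (C − 36, J + 63):
  C = 14 − 36 = -22
  P = 54
  J = -20 + 6·(-22) + 4·54 (+63 from intervention) = 127
  D = 295 − 2·54 − 3·127 = -194
  W = 10 + 6·(-22) − 5·(-194) = 848
Comparing — Policy A: W=3244, Policy B: W=-861, Policy C: W=848. Highest is 3244 (Policy A).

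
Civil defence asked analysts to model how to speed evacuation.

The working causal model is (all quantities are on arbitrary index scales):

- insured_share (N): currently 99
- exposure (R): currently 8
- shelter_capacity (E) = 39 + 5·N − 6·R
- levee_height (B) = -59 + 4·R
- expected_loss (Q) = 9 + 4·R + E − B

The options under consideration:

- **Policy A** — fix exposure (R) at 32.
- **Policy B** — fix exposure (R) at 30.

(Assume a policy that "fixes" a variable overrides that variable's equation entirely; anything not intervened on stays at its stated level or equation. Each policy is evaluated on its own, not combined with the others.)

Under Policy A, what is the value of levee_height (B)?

69

Policy A (R := 32):
  R = 32
  B = -59 + 4·32 = 69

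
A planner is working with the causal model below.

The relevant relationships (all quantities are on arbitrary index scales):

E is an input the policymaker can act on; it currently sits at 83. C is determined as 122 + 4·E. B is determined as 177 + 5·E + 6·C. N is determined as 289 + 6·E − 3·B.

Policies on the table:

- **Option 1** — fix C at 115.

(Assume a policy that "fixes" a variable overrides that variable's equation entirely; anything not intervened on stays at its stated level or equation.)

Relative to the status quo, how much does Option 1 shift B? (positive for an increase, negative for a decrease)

Baseline:
  E = 83
  C = 122 + 4·83 = 454
  B = 177 + 5·83 + 6·454 = 3316
Option 1 (C := 115):
  E = 83
  C = 115
  B = 177 + 5·83 + 6·115 = 1282
Change in B: 1282 − 3316 = -2034

-2034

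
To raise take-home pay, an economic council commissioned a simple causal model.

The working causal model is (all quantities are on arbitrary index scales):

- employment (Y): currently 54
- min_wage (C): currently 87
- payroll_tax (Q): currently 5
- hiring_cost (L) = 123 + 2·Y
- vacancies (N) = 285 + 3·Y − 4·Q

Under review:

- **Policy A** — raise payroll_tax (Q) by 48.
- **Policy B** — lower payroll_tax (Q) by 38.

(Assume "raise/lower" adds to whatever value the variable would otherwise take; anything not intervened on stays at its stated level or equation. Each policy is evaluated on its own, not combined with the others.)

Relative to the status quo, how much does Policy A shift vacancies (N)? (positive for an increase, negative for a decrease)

-192

Baseline:
  Y = 54
  Q = 5
  N = 285 + 3·54 − 4·5 = 427
Policy A (Q + 48):
  Y = 54
  Q = 5 + 48 = 53
  N = 285 + 3·54 − 4·53 = 235
Change in N: 235 − 427 = -192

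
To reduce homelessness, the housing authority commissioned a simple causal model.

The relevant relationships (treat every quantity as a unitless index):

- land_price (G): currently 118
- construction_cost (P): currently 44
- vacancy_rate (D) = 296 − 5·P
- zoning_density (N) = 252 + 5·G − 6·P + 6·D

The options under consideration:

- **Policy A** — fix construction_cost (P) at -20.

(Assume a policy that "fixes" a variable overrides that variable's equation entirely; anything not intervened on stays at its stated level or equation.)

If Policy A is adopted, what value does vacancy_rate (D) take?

Policy A (P := -20):
  P = -20
  D = 296 − 5·(-20) = 396

396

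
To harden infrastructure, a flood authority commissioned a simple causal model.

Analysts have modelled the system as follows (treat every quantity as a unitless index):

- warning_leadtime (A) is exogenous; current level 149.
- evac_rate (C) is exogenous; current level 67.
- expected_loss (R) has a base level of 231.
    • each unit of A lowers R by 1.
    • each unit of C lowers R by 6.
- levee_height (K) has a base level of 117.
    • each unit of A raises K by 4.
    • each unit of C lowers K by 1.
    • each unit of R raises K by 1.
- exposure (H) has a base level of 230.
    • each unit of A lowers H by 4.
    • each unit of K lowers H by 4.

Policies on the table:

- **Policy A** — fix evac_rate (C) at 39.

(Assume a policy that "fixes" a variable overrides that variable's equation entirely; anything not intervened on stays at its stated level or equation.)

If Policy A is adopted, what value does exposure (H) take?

-2454

Policy A (C := 39):
  A = 149
  C = 39
  R = 231 − 149 − 6·39 = -152
  K = 117 + 4·149 − 39 + (-152) = 522
  H = 230 − 4·149 − 4·522 = -2454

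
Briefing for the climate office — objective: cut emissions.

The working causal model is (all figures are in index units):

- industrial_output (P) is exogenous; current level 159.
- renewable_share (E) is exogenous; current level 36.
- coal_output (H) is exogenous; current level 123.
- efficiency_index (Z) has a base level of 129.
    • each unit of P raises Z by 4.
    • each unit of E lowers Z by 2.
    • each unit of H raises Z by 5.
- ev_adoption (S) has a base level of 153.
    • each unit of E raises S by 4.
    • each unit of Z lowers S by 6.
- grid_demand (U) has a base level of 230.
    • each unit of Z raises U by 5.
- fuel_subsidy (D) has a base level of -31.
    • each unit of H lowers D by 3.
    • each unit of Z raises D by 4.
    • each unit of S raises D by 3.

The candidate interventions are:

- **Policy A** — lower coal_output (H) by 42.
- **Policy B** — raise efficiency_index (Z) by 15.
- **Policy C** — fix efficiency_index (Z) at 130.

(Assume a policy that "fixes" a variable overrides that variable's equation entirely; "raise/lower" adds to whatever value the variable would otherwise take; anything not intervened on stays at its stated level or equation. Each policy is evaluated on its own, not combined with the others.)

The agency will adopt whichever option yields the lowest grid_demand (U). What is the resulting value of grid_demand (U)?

Policy A (H − 42):
  P = 159
  E = 36
  H = 123 − 42 = 81
  Z = 129 + 4·159 − 2·36 + 5·81 = 1098
  U = 230 + 5·1098 = 5720
Policy B (Z + 15):
  P = 159
  E = 36
  H = 123
  Z = 129 + 4·159 − 2·36 + 5·123 (+15 from intervention) = 1323
  U = 230 + 5·1323 = 6845
Policy C (Z := 130):
  P = 159
  E = 36
  H = 123
  Z = 130
  U = 230 + 5·130 = 880
Comparing — Policy A: U=5720, Policy B: U=6845, Policy C: U=880. Lowest is 880 (Policy C).

880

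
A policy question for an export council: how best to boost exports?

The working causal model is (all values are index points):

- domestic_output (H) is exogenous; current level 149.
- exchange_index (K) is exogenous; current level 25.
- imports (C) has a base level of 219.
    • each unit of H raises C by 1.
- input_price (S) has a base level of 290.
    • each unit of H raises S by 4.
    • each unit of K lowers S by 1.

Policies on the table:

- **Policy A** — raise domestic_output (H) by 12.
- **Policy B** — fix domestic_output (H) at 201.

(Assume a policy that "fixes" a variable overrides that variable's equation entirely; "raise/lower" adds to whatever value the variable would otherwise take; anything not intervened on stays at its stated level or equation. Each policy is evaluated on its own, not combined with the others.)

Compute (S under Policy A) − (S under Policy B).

Policy A (H + 12):
  H = 149 + 12 = 161
  K = 25
  S = 290 + 4·161 − 25 = 909
Policy B (H := 201):
  H = 201
  K = 25
  S = 290 + 4·201 − 25 = 1069
S: 909 − 1069 = -160

-160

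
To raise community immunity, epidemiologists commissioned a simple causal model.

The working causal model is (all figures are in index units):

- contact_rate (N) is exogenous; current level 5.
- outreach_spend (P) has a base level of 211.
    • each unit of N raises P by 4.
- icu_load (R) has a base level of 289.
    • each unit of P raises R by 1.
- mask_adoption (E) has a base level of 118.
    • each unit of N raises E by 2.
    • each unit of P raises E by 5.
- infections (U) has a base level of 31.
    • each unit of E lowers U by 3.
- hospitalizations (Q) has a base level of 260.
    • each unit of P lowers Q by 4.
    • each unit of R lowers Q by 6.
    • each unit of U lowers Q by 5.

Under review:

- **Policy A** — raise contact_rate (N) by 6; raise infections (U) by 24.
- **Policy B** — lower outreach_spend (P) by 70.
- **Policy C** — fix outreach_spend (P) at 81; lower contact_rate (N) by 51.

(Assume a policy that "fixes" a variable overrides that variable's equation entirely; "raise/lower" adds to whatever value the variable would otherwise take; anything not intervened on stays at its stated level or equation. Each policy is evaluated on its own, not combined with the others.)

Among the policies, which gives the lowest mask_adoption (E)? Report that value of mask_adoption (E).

Policy A (N + 6, U + 24):
  N = 5 + 6 = 11
  P = 211 + 4·11 = 255
  E = 118 + 2·11 + 5·255 = 1415
Policy B (P − 70):
  N = 5
  P = 211 + 4·5 (−70 from intervention) = 161
  E = 118 + 2·5 + 5·161 = 933
Policy C (P := 81, N − 51):
  N = 5 − 51 = -46
  P = 81
  E = 118 + 2·(-46) + 5·81 = 431
Comparing — Policy A: E=1415, Policy B: E=933, Policy C: E=431. Lowest is 431 (Policy C).

431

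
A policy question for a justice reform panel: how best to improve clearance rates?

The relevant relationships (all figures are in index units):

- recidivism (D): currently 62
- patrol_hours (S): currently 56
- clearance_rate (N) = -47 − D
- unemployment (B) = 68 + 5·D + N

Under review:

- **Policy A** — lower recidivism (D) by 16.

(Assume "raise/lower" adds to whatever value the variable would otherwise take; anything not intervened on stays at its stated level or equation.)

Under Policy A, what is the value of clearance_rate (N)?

Policy A (D − 16):
  D = 62 − 16 = 46
  N = -47 − 46 = -93

-93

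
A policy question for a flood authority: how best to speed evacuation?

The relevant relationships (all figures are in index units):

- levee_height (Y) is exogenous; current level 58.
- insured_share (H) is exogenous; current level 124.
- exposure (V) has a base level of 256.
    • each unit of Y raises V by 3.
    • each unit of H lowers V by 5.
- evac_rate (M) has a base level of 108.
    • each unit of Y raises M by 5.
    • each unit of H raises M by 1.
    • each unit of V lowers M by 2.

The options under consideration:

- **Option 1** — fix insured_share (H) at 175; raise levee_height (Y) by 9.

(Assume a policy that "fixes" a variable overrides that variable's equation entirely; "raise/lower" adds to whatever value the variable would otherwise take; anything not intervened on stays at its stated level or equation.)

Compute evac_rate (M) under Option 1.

1454

Option 1 (H := 175, Y + 9):
  Y = 58 + 9 = 67
  H = 175
  V = 256 + 3·67 − 5·175 = -418
  M = 108 + 5·67 + 175 − 2·(-418) = 1454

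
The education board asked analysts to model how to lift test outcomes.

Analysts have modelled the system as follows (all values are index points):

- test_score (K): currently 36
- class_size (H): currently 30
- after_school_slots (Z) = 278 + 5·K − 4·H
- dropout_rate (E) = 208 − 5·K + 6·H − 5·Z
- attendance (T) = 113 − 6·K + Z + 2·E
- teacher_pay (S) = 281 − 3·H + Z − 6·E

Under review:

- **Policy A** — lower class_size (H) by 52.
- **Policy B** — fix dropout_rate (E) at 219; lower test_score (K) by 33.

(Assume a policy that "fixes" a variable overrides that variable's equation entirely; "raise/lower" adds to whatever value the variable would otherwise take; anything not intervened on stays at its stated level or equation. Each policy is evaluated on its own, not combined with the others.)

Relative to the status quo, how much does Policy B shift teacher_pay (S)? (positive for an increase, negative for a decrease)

-10371

Baseline:
  K = 36
  H = 30
  Z = 278 + 5·36 − 4·30 = 338
  E = 208 − 5·36 + 6·30 − 5·338 = -1482
  S = 281 − 3·30 + 338 − 6·(-1482) = 9421
Policy B (E := 219, K − 33):
  K = 36 − 33 = 3
  H = 30
  Z = 278 + 5·3 − 4·30 = 173
  E = 219
  S = 281 − 3·30 + 173 − 6·219 = -950
Change in S: -950 − 9421 = -10371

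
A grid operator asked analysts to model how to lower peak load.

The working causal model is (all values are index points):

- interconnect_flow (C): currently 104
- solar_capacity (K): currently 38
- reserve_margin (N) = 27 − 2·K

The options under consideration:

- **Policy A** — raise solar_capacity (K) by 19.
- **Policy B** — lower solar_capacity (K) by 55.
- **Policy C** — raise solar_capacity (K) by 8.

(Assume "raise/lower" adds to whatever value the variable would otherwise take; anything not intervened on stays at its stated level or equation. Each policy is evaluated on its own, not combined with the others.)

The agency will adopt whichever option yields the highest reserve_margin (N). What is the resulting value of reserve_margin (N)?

61

Policy A (K + 19):
  K = 38 + 19 = 57
  N = 27 − 2·57 = -87
Policy B (K − 55):
  K = 38 − 55 = -17
  N = 27 − 2·(-17) = 61
Policy C (K + 8):
  K = 38 + 8 = 46
  N = 27 − 2·46 = -65
Comparing — Policy A: N=-87, Policy B: N=61, Policy C: N=-65. Highest is 61 (Policy B).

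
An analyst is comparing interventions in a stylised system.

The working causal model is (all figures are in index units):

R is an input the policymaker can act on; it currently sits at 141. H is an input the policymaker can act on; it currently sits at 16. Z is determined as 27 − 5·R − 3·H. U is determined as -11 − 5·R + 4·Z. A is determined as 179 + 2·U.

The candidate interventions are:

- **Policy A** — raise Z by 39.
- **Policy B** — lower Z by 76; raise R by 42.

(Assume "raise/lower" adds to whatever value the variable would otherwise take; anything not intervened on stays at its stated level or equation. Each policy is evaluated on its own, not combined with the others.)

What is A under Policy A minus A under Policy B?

Policy A (Z + 39):
  R = 141
  H = 16
  Z = 27 − 5·141 − 3·16 (+39 from intervention) = -687
  U = -11 − 5·141 + 4·(-687) = -3464
  A = 179 + 2·(-3464) = -6749
Policy B (Z − 76, R + 42):
  R = 141 + 42 = 183
  H = 16
  Z = 27 − 5·183 − 3·16 (−76 from intervention) = -1012
  U = -11 − 5·183 + 4·(-1012) = -4974
  A = 179 + 2·(-4974) = -9769
A: -6749 − (-9769) = 3020

3020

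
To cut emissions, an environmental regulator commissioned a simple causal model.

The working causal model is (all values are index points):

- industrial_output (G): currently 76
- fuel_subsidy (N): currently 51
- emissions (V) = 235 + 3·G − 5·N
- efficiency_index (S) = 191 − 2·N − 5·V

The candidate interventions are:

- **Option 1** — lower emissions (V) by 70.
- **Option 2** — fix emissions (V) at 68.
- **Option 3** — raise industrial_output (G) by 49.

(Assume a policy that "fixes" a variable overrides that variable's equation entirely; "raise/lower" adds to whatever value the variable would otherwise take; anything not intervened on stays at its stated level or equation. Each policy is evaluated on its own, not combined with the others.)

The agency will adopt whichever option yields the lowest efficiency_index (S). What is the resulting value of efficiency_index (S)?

-1686

Option 1 (V − 70):
  G = 76
  N = 51
  V = 235 + 3·76 − 5·51 (−70 from intervention) = 138
  S = 191 − 2·51 − 5·138 = -601
Option 2 (V := 68):
  G = 76
  N = 51
  V = 68
  S = 191 − 2·51 − 5·68 = -251
Option 3 (G + 49):
  G = 76 + 49 = 125
  N = 51
  V = 235 + 3·125 − 5·51 = 355
  S = 191 − 2·51 − 5·355 = -1686
Comparing — Option 1: S=-601, Option 2: S=-251, Option 3: S=-1686. Lowest is -1686 (Option 3).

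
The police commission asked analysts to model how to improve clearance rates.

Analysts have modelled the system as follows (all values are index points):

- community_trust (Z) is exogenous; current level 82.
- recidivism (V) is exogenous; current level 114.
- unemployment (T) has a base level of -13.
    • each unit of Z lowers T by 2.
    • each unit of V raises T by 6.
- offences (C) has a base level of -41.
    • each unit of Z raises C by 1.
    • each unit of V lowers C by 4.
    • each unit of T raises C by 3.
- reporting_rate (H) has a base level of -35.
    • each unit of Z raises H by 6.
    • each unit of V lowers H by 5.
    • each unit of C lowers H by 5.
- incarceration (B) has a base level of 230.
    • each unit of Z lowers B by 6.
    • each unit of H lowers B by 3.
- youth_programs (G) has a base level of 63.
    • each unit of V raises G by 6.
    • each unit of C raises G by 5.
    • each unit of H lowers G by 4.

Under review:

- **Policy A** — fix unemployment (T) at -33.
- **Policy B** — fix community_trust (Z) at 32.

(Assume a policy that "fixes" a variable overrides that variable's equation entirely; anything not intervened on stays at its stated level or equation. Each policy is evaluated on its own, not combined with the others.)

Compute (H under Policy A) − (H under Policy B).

Policy A (T := -33):
  Z = 82
  V = 114
  T = -33
  C = -41 + 82 − 4·114 + 3·(-33) = -514
  H = -35 + 6·82 − 5·114 − 5·(-514) = 2457
Policy B (Z := 32):
  Z = 32
  V = 114
  T = -13 − 2·32 + 6·114 = 607
  C = -41 + 32 − 4·114 + 3·607 = 1356
  H = -35 + 6·32 − 5·114 − 5·1356 = -7193
H: 2457 − (-7193) = 9650

9650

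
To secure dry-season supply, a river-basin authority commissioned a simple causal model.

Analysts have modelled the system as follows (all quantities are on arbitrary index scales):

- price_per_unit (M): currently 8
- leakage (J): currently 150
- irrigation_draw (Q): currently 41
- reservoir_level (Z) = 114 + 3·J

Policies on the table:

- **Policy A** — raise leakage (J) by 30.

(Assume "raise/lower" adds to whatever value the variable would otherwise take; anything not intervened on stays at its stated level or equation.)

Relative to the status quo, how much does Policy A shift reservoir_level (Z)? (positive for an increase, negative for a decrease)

Baseline:
  J = 150
  Z = 114 + 3·150 = 564
Policy A (J + 30):
  J = 150 + 30 = 180
  Z = 114 + 3·180 = 654
Change in Z: 654 − 564 = 90

90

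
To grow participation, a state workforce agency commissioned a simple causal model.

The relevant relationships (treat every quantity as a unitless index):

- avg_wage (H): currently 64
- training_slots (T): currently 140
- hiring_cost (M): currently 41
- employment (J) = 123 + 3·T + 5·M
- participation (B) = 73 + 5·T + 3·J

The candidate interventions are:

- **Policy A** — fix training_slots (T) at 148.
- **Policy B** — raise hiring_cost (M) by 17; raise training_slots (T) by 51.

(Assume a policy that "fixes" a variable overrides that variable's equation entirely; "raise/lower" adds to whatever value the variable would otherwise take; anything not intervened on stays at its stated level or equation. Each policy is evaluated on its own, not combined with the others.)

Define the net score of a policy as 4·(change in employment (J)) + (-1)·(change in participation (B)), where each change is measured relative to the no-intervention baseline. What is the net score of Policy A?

-16

Baseline:
  T = 140
  M = 41
  J = 123 + 3·140 + 5·41 = 748
  B = 73 + 5·140 + 3·748 = 3017
Policy A (T := 148):
  T = 148
  M = 41
  J = 123 + 3·148 + 5·41 = 772
  B = 73 + 5·148 + 3·772 = 3129
ΔJ = 772 − 748 = 24; ΔB = 3129 − 3017 = 112
Score = 4·24 + (-1)·112 = -16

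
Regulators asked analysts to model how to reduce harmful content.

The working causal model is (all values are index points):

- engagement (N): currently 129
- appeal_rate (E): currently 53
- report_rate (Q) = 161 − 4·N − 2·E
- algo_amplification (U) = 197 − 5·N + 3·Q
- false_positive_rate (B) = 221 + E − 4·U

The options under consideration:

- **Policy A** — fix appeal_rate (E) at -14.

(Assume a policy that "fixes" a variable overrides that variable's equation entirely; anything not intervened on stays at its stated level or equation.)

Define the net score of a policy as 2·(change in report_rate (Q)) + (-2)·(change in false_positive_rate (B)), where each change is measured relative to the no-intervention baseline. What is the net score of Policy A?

3618

Baseline:
  N = 129
  E = 53
  Q = 161 − 4·129 − 2·53 = -461
  U = 197 − 5·129 + 3·(-461) = -1831
  B = 221 + 53 − 4·(-1831) = 7598
Policy A (E := -14):
  N = 129
  E = -14
  Q = 161 − 4·129 − 2·(-14) = -327
  U = 197 − 5·129 + 3·(-327) = -1429
  B = 221 + (-14) − 4·(-1429) = 5923
ΔQ = -327 − (-461) = 134; ΔB = 5923 − 7598 = -1675
Score = 2·134 + (-2)·(-1675) = 3618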